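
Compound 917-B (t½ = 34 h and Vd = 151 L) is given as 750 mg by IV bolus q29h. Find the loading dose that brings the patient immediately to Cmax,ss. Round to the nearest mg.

1680 mg

f = (1/2)^(29/34) ≈ 0.553655; accumulation ratio R = 1/(1−f) ≈ 2.24042.
Loading dose to hit Cmax,ss on first dose: D_load = D_maint·R ≈ 750 × 2.24042 ≈ 1680.31 mg.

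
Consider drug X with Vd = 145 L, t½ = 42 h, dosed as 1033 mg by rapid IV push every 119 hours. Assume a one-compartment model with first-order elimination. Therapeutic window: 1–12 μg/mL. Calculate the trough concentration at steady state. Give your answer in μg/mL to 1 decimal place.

1.2 μg/mL

k = ln2/t½ = ln2/42 ≈ 0.016504 h⁻¹; fraction remaining f = e^(−kτ) = e^(−0.016504×119) ≈ 0.1403.
At steady state, accumulation factor R = 1/(1 − e^(−kτ)) ≈ 1.1632.
Each bolus raises the concentration by D/Vd = 1033/145 ≈ 7.124 μg/mL.
Steady-state peak Cmax,ss = C₀·R ≈ 7.124 × 1.1632 ≈ 8.287 μg/mL.
Steady-state trough Cmin,ss = Cmax,ss·f ≈ 8.287 × 0.1403 ≈ 1.163 μg/mL.
Trough 1.2 μg/mL vs MEC 1 μg/mL: adequate.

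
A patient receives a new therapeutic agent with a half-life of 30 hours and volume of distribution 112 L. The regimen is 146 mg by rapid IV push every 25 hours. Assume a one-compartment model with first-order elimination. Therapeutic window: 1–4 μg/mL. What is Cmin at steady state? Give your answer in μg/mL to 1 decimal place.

k = ln2/t½ = ln2/30 ≈ 0.023105 h⁻¹; fraction remaining f = e^(−kτ) = e^(−0.023105×25) ≈ 0.5612.
At steady state, accumulation factor R = 1/(1 − e^(−kτ)) ≈ 2.2789.
Single-dose peak C₀ = D/Vd = 146/112 ≈ 1.304 μg/mL.
Steady-state peak Cmax,ss = C₀·R ≈ 1.304 × 2.2789 ≈ 2.972 μg/mL.
Steady-state trough Cmin,ss = Cmax,ss·f ≈ 2.972 × 0.5612 ≈ 1.668 μg/mL.
Trough 1.7 μg/mL vs MEC 1 μg/mL: adequate.

1.7 μg/mL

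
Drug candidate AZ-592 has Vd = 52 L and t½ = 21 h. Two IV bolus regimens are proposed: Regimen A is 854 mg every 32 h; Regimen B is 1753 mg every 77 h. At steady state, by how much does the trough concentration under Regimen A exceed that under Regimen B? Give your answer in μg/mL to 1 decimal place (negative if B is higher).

5.9 μg/mL

Regimen A: f = (1/2)^(32/21) ≈ 0.3478; Cmin,ss = (854/52)·f/(1−f) ≈ 8.758 μg/mL.
Regimen B: f = (1/2)^(77/21) ≈ 0.0787; Cmin,ss = (1753/52)·f/(1−f) ≈ 2.880 μg/mL.
Difference ≈ 8.758 − 2.880 ≈ 5.878 μg/mL.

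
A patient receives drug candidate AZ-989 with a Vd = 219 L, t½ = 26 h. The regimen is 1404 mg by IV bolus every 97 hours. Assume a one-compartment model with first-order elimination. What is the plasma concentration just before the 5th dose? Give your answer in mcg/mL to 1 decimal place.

0.5 mcg/mL

f = (1/2)^(τ/t½) = (1/2)^(97/26) ≈ 0.0753.
C₀ = D/Vd = 1404/219 ≈ 6.411 mcg/mL.
Before the 5th dose, 4 doses have been given. Superposition: Cmin = C₀·(f + f² + … + f^4).
≈ 6.411 × (0.0753 + 0.0057 + 0.0004 + 0.0000) ≈ 6.411 × 0.0814 ≈ 0.522 mcg/mL.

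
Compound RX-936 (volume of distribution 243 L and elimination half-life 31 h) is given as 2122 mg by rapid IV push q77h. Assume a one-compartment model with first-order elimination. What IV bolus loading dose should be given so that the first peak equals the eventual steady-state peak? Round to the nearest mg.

2584 mg

f = (1/2)^(77/31) ≈ 0.178764; accumulation ratio R = 1/(1−f) ≈ 1.21768.
Loading dose to hit Cmax,ss on first dose: D_load = D_maint·R ≈ 2122 × 1.21768 ≈ 2583.92 mg.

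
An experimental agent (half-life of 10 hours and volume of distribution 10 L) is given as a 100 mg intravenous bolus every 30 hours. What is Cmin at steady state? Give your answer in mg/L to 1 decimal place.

1.4 mg/L

The dosing interval is 3 half-lives, so f = 2^(−3) = 0.125.
Accumulation ratio R = 1/(1 − f) = 1/0.875 = 8/7.
Single-dose peak C₀ = D/Vd = 100/10 = 10 mg/L.
Steady-state peak Cmax,ss = C₀·R = 10 × 8/7 ≈ 11.429 mg/L.
Steady-state trough Cmin,ss = Cmax,ss·f ≈ 11.429 × 0.125 ≈ 1.429 mg/L.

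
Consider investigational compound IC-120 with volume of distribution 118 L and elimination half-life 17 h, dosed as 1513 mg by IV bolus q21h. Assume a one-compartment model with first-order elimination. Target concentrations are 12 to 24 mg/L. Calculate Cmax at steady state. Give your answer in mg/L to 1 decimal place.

k = ln2/t½ = ln2/17 ≈ 0.040773 h⁻¹; fraction remaining f = e^(−kτ) = e^(−0.040773×21) ≈ 0.4248.
At steady state, accumulation factor R = 1/(1 − e^(−kτ)) ≈ 1.7385.
Each bolus raises the concentration by D/Vd = 1513/118 ≈ 12.822 mg/L.
Steady-state peak Cmax,ss = C₀·R ≈ 12.822 × 1.7385 ≈ 22.291 mg/L.
Peak 22.3 mg/L vs MTC 24 mg/L: below toxic threshold.

22.3 mg/L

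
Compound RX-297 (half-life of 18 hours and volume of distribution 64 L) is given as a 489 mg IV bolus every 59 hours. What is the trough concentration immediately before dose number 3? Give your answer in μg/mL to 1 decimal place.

0.9 μg/mL

f = (1/2)^(τ/t½) = (1/2)^(59/18) ≈ 0.1031.
C₀ = D/Vd = 489/64 ≈ 7.641 μg/mL.
Before the 3rd dose, 2 doses have been given. Superposition: Cmin = C₀·(f + f²).
≈ 7.641 × (0.1031 + 0.0106) ≈ 7.641 × 0.1137 ≈ 0.869 μg/mL.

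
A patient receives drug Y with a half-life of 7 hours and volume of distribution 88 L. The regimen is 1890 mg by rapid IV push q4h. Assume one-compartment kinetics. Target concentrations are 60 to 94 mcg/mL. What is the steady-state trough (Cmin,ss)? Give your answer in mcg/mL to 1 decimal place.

44.2 mcg/mL

τ/t½ = 4/7 ≈ 0.57143, so fraction remaining f = (1/2)^(4/7) ≈ 0.6730.
Accumulation ratio R = 1/(1 − f) ≈ 1/0.3270 ≈ 3.0581.
Single-dose peak C₀ = D/Vd = 1890/88 ≈ 21.477 mcg/mL.
Steady-state peak Cmax,ss = C₀·R ≈ 21.477 × 3.0581 ≈ 65.679 mcg/mL.
Steady-state trough Cmin,ss = Cmax,ss·f ≈ 65.679 × 0.6730 ≈ 44.202 mcg/mL.
Trough 44.2 mcg/mL vs MEC 60 mcg/mL: subtherapeutic.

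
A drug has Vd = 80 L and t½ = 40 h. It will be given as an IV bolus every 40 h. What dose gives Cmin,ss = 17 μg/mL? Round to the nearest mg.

1360 mg

τ/t½ = 40/40 ≈ 1, so f = (1/2)^(40/40) ≈ 0.500000.
Cmin,ss = (D/Vd)·f/(1−f), so D = Cmin,ss·Vd·(1−f)/f.
D = 17 × 80 × (1−f)/f ≈ 17 × 80 × 1.00000 ≈ 1360.00 mg.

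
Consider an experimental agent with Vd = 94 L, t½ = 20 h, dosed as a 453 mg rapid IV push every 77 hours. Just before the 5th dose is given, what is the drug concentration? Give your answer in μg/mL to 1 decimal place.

f = (1/2)^(τ/t½) = (1/2)^(77/20) ≈ 0.0693.
C₀ = D/Vd = 453/94 ≈ 4.819 μg/mL.
Before the 5th dose, 4 doses have been given. Superposition: Cmin = C₀·(f + f² + … + f^4).
≈ 4.819 × (0.0693 + 0.0048 + 0.0003 + 0.0000) ≈ 4.819 × 0.0744 ≈ 0.359 μg/mL.

0.4 μg/mL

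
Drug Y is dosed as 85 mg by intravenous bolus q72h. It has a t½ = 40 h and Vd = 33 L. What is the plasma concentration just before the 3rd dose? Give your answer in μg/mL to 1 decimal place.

1.0 μg/mL

f = (1/2)^(τ/t½) = (1/2)^(72/40) ≈ 0.2872.
C₀ = D/Vd = 85/33 ≈ 2.576 μg/mL.
Before the 3rd dose, 2 doses have been given. Superposition: Cmin = C₀·(f + f²).
≈ 2.576 × (0.2872 + 0.0825) ≈ 2.576 × 0.3697 ≈ 0.952 μg/mL.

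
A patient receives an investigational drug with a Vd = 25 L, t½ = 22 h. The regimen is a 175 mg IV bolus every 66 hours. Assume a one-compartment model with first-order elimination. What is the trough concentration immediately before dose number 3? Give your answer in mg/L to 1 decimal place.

f = (1/2)^(τ/t½) = (1/2)^(66/22) ≈ 0.1250.
C₀ = D/Vd = 175/25 ≈ 7.000 mg/L.
Before the 3rd dose, 2 doses have been given. Superposition: Cmin = C₀·(f + f²).
≈ 7.000 × (0.1250 + 0.0156) ≈ 7.000 × 0.1406 ≈ 0.984 mg/L.

1.0 mg/L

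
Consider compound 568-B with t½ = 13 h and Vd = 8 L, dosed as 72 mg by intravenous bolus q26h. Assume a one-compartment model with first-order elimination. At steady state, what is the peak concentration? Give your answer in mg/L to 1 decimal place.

12.0 mg/L

The dosing interval is 2 half-lives, so f = 2^(−2) = 0.25.
Accumulation ratio R = 1/(1 − f) = 1/0.75 = 4/3.
Single-dose peak C₀ = D/Vd = 72/8 = 9 mg/L.
Steady-state peak Cmax,ss = C₀·R = 9 × 4/3 ≈ 12.000 mg/L.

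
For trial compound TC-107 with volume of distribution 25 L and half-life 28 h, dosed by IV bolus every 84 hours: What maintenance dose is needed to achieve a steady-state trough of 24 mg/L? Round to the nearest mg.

4200 mg

τ/t½ = 84/28 ≈ 3, so f = (1/2)^(84/28) ≈ 0.125000.
Cmin,ss = (D/Vd)·f/(1−f), so D = Cmin,ss·Vd·(1−f)/f.
D = 24 × 25 × (1−f)/f ≈ 24 × 25 × 7.00000 ≈ 4200.00 mg.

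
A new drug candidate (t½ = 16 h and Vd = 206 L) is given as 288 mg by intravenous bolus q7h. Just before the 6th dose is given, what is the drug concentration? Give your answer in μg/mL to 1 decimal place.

3.1 μg/mL

f = (1/2)^(τ/t½) = (1/2)^(7/16) ≈ 0.7384.
C₀ = D/Vd = 288/206 ≈ 1.398 μg/mL.
Before the 6th dose, 5 doses have been given. Superposition: Cmin = C₀·(f + f² + … + f^5).
≈ 1.398 × (0.7384 + 0.5452 + 0.4026 + 0.2973 + 0.2195) ≈ 1.398 × 2.2030 ≈ 3.080 μg/mL.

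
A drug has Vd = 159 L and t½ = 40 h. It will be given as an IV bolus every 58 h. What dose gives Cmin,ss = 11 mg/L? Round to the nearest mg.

3029 mg

τ/t½ = 58/40 ≈ 1.45, so f = (1/2)^(58/40) ≈ 0.366021.
Cmin,ss = (D/Vd)·f/(1−f), so D = Cmin,ss·Vd·(1−f)/f.
D = 11 × 159 × (1−f)/f ≈ 11 × 159 × 1.73208 ≈ 3029.41 mg.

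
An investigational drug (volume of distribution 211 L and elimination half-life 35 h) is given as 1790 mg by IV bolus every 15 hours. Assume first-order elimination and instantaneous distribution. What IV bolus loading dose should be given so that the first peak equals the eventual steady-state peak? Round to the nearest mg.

f = (1/2)^(15/35) ≈ 0.742997; accumulation ratio R = 1/(1−f) ≈ 3.89101.
Loading dose to hit Cmax,ss on first dose: D_load = D_maint·R ≈ 1790 × 3.89101 ≈ 6964.91 mg.

6965 mg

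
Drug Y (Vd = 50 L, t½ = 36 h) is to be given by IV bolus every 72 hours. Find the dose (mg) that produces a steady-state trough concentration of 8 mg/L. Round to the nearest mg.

1200 mg

τ/t½ = 72/36 ≈ 2, so f = (1/2)^(72/36) ≈ 0.250000.
Cmin,ss = (D/Vd)·f/(1−f), so D = Cmin,ss·Vd·(1−f)/f.
D = 8 × 50 × (1−f)/f ≈ 8 × 50 × 3.00000 ≈ 1200.00 mg.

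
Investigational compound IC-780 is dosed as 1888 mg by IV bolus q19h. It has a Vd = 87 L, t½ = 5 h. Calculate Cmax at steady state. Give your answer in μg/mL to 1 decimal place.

τ/t½ = 19/5 ≈ 3.8, so fraction remaining f = (1/2)^(19/5) ≈ 0.0718.
At steady state, accumulation factor R = 1/(1 − e^(−kτ)) ≈ 1.0774.
Single-dose peak C₀ = D/Vd = 1888/87 ≈ 21.701 μg/mL.
Cmax,ss = C₀/(1 − f) ≈ 21.701/0.9282 ≈ 23.380 μg/mL.

23.4 μg/mL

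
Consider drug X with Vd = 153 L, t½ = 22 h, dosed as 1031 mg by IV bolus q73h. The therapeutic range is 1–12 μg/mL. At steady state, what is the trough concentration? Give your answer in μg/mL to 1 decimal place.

τ/t½ = 73/22 ≈ 3.3182, so fraction remaining f = (1/2)^(73/22) ≈ 0.1003.
Single-dose peak C₀ = D/Vd = 1031/153 ≈ 6.739 μg/mL.
Steady-state trough Cmin,ss = C₀·f/(1−f) ≈ 6.739 × 0.1003/0.8997 ≈ 0.751 μg/mL.
Trough 0.8 μg/mL vs MEC 1 μg/mL: subtherapeutic.

0.8 μg/mL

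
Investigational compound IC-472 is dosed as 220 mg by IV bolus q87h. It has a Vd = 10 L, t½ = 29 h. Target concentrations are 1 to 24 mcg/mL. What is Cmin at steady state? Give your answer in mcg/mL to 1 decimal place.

The dosing interval is 3 half-lives, so f = 2^(−3) = 0.125.
Accumulation ratio R = 1/(1 − f) = 1/0.875 = 8/7.
Single-dose peak C₀ = D/Vd = 220/10 = 22 mcg/mL.
Steady-state peak Cmax,ss = C₀·R = 22 × 8/7 ≈ 25.143 mcg/mL.
Steady-state trough Cmin,ss = Cmax,ss·f ≈ 25.143 × 0.125 ≈ 3.143 mcg/mL.
Trough 3.1 mcg/mL vs MEC 1 mcg/mL: adequate.

3.1 mcg/mL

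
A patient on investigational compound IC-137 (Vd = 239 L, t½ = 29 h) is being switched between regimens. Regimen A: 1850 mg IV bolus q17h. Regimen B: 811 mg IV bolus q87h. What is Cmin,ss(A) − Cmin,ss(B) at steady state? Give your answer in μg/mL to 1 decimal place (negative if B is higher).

15.0 μg/mL

Regimen A: f = (1/2)^(17/29) ≈ 0.6661; Cmin,ss = (1850/239)·f/(1−f) ≈ 15.442 μg/mL.
Regimen B: f = (1/2)^(87/29) ≈ 0.1250; Cmin,ss = (811/239)·f/(1−f) ≈ 0.485 μg/mL.
Difference ≈ 15.442 − 0.485 ≈ 14.957 μg/mL.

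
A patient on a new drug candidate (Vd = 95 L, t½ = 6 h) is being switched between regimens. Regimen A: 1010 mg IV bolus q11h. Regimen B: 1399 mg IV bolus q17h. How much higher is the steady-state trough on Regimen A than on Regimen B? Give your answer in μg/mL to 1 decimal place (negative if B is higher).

Regimen A: f = (1/2)^(11/6) ≈ 0.2806; Cmin,ss = (1010/95)·f/(1−f) ≈ 4.147 μg/mL.
Regimen B: f = (1/2)^(17/6) ≈ 0.1403; Cmin,ss = (1399/95)·f/(1−f) ≈ 2.403 μg/mL.
Difference ≈ 4.147 − 2.403 ≈ 1.744 μg/mL.

1.7 μg/mL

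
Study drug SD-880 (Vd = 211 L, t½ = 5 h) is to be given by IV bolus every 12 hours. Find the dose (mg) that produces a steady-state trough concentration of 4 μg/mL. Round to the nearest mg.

3611 mg

τ/t½ = 12/5 ≈ 2.4, so f = (1/2)^(12/5) ≈ 0.189465.
Cmin,ss = (D/Vd)·f/(1−f), so D = Cmin,ss·Vd·(1−f)/f.
D = 4 × 211 × (1−f)/f ≈ 4 × 211 × 4.27802 ≈ 3610.65 mg.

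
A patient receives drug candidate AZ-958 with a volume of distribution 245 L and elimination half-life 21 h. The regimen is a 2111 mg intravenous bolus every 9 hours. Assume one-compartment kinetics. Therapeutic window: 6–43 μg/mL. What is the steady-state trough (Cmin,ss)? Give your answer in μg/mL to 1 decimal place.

24.9 μg/mL

τ/t½ = 9/21 ≈ 0.42857, so fraction remaining f = (1/2)^(9/21) ≈ 0.7430.
Single-dose peak C₀ = D/Vd = 2111/245 ≈ 8.616 μg/mL.
Steady-state trough Cmin,ss = C₀·f/(1−f) ≈ 8.616 × 0.7430/0.2570 ≈ 24.909 μg/mL.
Trough 24.9 μg/mL vs MEC 6 μg/mL: adequate.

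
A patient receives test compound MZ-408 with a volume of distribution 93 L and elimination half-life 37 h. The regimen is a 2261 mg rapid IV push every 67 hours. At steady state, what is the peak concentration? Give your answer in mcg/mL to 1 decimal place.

k = ln2/t½ = ln2/37 ≈ 0.018734 h⁻¹; fraction remaining f = e^(−kτ) = e^(−0.018734×67) ≈ 0.2850.
At steady state, accumulation factor R = 1/(1 − e^(−kτ)) ≈ 1.3986.
Single-dose peak C₀ = D/Vd = 2261/93 ≈ 24.312 mcg/mL.
Steady-state peak Cmax,ss = C₀·R ≈ 24.312 × 1.3986 ≈ 34.003 mcg/mL.

34.0 mcg/mL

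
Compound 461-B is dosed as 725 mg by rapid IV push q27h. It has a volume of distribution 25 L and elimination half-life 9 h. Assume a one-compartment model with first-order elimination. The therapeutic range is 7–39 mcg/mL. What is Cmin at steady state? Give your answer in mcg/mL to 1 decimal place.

4.1 mcg/mL

τ = 27 h = 3 half-lives, so f = (1/2)^3 = 0.125.
At steady state, R = 1/(1 − 0.125) = 8/7.
Single-dose peak C₀ = D/Vd = 725/25 = 29 mcg/mL.
Steady-state peak Cmax,ss = C₀·R = 29 × 8/7 ≈ 33.143 mcg/mL.
Steady-state trough Cmin,ss = Cmax,ss·f ≈ 33.143 × 0.125 ≈ 4.143 mcg/mL.
Trough 4.1 mcg/mL vs MEC 7 mcg/mL: subtherapeutic.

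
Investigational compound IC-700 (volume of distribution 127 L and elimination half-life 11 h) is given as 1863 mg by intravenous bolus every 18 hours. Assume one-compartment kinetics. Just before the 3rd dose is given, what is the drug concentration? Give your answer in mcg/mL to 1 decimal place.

6.2 mcg/mL

f = (1/2)^(τ/t½) = (1/2)^(18/11) ≈ 0.3217.
C₀ = D/Vd = 1863/127 ≈ 14.669 mcg/mL.
Before the 3rd dose, 2 doses have been given. Superposition: Cmin = C₀·(f + f²).
≈ 14.669 × (0.3217 + 0.1035) ≈ 14.669 × 0.4252 ≈ 6.237 mcg/mL.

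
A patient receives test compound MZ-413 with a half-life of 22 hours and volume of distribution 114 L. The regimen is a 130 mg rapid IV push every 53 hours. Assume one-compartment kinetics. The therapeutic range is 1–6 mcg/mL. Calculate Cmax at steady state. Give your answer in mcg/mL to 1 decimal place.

k = ln2/t½ = ln2/22 ≈ 0.031507 h⁻¹; fraction remaining f = e^(−kτ) = e^(−0.031507×53) ≈ 0.1883.
At steady state, accumulation factor R = 1/(1 − e^(−kτ)) ≈ 1.2320.
Single-dose peak C₀ = D/Vd = 130/114 ≈ 1.140 mcg/mL.
Steady-state peak Cmax,ss = C₀·R ≈ 1.140 × 1.2320 ≈ 1.404 mcg/mL.
Peak 1.4 mcg/mL vs MTC 6 mcg/mL: below toxic threshold.

1.4 mcg/mL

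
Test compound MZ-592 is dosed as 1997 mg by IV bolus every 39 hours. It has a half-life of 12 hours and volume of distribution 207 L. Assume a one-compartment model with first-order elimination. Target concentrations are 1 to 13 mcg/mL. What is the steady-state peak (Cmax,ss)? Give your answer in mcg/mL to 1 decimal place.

10.8 mcg/mL

Over one 39-h interval, 39/12 ≈ 3.25 half-lives elapse, leaving f ≈ 0.1051 of each dose.
At steady state, accumulation factor R = 1/(1 − e^(−kτ)) ≈ 1.1174.
Each bolus raises the concentration by D/Vd = 1997/207 ≈ 9.647 mcg/mL.
Cmax,ss = C₀/(1 − f) ≈ 9.647/0.8949 ≈ 10.780 mcg/mL.
Peak 10.8 mcg/mL vs MTC 13 mcg/mL: below toxic threshold.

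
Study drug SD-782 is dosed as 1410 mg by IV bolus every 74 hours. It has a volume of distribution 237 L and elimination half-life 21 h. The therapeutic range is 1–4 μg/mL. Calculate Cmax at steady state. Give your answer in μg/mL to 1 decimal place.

τ/t½ = 74/21 ≈ 3.5238, so fraction remaining f = (1/2)^(74/21) ≈ 0.0869.
At steady state, accumulation factor R = 1/(1 − e^(−kτ)) ≈ 1.0952.
Each bolus raises the concentration by D/Vd = 1410/237 ≈ 5.949 μg/mL.
Steady-state peak Cmax,ss = C₀·R ≈ 5.949 × 1.0952 ≈ 6.515 μg/mL.
Peak 6.5 μg/mL vs MTC 4 μg/mL: exceeds toxic threshold.

6.5 μg/mL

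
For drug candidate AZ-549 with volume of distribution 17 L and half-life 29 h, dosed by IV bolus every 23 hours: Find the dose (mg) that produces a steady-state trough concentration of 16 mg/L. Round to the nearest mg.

199 mg

τ/t½ = 23/29 ≈ 0.7931, so f = (1/2)^(23/29) ≈ 0.577101.
Cmin,ss = (D/Vd)·f/(1−f), so D = Cmin,ss·Vd·(1−f)/f.
D = 16 × 17 × (1−f)/f ≈ 16 × 17 × 0.73280 ≈ 199.32 mg.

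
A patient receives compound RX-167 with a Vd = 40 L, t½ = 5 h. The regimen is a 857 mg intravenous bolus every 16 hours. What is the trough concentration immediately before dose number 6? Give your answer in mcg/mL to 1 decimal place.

2.6 mcg/mL

f = (1/2)^(τ/t½) = (1/2)^(16/5) ≈ 0.1088.
C₀ = D/Vd = 857/40 ≈ 21.425 mcg/mL.
Before the 6th dose, 5 doses have been given. Superposition: Cmin = C₀·(f + f² + … + f^5).
≈ 21.425 × (0.1088 + 0.0118 + 0.0013 + 0.0001 + 0.0000) ≈ 21.425 × 0.1220 ≈ 2.614 mcg/mL.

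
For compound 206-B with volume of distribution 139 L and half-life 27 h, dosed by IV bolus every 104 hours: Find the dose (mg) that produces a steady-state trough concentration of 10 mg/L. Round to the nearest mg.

18680 mg

τ/t½ = 104/27 ≈ 3.8519, so f = (1/2)^(104/27) ≈ 0.069259.
Cmin,ss = (D/Vd)·f/(1−f), so D = Cmin,ss·Vd·(1−f)/f.
D = 10 × 139 × (1−f)/f ≈ 10 × 139 × 13.43856 ≈ 18679.60 mg.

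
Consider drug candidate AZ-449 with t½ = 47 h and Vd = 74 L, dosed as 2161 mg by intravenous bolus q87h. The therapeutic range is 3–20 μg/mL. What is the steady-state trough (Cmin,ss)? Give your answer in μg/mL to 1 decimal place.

Over one 87-h interval, 87/47 ≈ 1.8511 half-lives elapse, leaving f ≈ 0.2772 of each dose.
Each bolus raises the concentration by D/Vd = 2161/74 ≈ 29.203 μg/mL.
Steady-state trough Cmin,ss = C₀·f/(1−f) ≈ 29.203 × 0.2772/0.7228 ≈ 11.200 μg/mL.
Trough 11.2 μg/mL vs MEC 3 μg/mL: adequate.

11.2 μg/mL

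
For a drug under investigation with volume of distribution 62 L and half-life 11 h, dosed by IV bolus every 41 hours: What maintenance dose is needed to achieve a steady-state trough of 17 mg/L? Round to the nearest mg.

12905 mg

τ/t½ = 41/11 ≈ 3.7273, so f = (1/2)^(41/11) ≈ 0.075506.
Cmin,ss = (D/Vd)·f/(1−f), so D = Cmin,ss·Vd·(1−f)/f.
D = 17 × 62 × (1−f)/f ≈ 17 × 62 × 12.24398 ≈ 12905.15 mg.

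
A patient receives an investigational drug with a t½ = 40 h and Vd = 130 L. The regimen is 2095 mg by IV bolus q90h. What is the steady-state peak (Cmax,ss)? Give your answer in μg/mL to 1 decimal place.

20.4 μg/mL

τ/t½ = 90/40 ≈ 2.25, so fraction remaining f = (1/2)^(90/40) ≈ 0.2102.
Accumulation ratio R = 1/(1 − f) ≈ 1/0.7898 ≈ 1.2661.
Each bolus raises the concentration by D/Vd = 2095/130 ≈ 16.115 μg/mL.
Steady-state peak Cmax,ss = C₀·R ≈ 16.115 × 1.2661 ≈ 20.403 μg/mL.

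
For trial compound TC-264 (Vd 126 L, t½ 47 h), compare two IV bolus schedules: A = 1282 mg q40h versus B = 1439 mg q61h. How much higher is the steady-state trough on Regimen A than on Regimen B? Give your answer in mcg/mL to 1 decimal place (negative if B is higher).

Regimen A: f = (1/2)^(40/47) ≈ 0.5544; Cmin,ss = (1282/126)·f/(1−f) ≈ 12.659 mcg/mL.
Regimen B: f = (1/2)^(61/47) ≈ 0.4067; Cmin,ss = (1439/126)·f/(1−f) ≈ 7.829 mcg/mL.
Difference ≈ 12.659 − 7.829 ≈ 4.830 mcg/mL.

4.8 mcg/mL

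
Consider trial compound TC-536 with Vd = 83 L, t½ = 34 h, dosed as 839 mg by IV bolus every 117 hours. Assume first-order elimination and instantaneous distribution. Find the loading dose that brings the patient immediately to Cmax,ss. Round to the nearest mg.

924 mg

f = (1/2)^(117/34) ≈ 0.092067; accumulation ratio R = 1/(1−f) ≈ 1.10140.
Loading dose to hit Cmax,ss on first dose: D_load = D_maint·R ≈ 839 × 1.10140 ≈ 924.07 mg.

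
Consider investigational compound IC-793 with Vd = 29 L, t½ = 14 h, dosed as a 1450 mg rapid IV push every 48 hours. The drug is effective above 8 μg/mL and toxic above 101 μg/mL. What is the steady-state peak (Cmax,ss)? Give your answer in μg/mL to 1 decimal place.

55.1 μg/mL

Over one 48-h interval, 48/14 ≈ 3.4286 half-lives elapse, leaving f ≈ 0.0929 of each dose.
At steady state, accumulation factor R = 1/(1 − e^(−kτ)) ≈ 1.1024.
Single-dose peak C₀ = D/Vd = 1450/29 ≈ 50.000 μg/mL.
Cmax,ss = C₀/(1 − f) ≈ 50.000/0.9071 ≈ 55.121 μg/mL.
Peak 55.1 μg/mL vs MTC 101 μg/mL: below toxic threshold.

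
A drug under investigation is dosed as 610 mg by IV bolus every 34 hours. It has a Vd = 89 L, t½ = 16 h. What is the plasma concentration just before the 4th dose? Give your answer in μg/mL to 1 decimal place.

2.0 μg/mL

f = (1/2)^(τ/t½) = (1/2)^(34/16) ≈ 0.2293.
C₀ = D/Vd = 610/89 ≈ 6.854 μg/mL.
Before the 4th dose, 3 doses have been given. Superposition: Cmin = C₀·(f + f² + … + f^3).
≈ 6.854 × (0.2293 + 0.0526 + 0.0121) ≈ 6.854 × 0.2940 ≈ 2.015 μg/mL.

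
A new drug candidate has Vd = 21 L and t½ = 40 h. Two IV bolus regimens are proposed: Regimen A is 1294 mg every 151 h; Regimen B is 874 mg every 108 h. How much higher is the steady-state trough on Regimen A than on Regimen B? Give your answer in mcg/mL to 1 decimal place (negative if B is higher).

Regimen A: f = (1/2)^(151/40) ≈ 0.0730; Cmin,ss = (1294/21)·f/(1−f) ≈ 4.852 mcg/mL.
Regimen B: f = (1/2)^(108/40) ≈ 0.1539; Cmin,ss = (874/21)·f/(1−f) ≈ 7.570 mcg/mL.
Difference ≈ 4.852 − 7.570 ≈ -2.718 mcg/mL.

-2.7 mcg/mL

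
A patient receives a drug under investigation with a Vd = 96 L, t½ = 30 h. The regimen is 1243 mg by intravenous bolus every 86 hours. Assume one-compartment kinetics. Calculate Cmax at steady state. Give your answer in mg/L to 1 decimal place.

k = ln2/t½ = ln2/30 ≈ 0.023105 h⁻¹; fraction remaining f = e^(−kτ) = e^(−0.023105×86) ≈ 0.1371.
At steady state, accumulation factor R = 1/(1 − e^(−kτ)) ≈ 1.1589.
Single-dose peak C₀ = D/Vd = 1243/96 ≈ 12.948 mg/L.
Steady-state peak Cmax,ss = C₀·R ≈ 12.948 × 1.1589 ≈ 15.005 mg/L.

15.0 mg/L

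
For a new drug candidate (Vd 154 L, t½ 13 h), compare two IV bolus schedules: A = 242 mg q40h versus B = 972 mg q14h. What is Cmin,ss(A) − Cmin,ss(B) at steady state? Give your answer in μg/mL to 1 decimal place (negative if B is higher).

-5.5 μg/mL

Regimen A: f = (1/2)^(40/13) ≈ 0.1185; Cmin,ss = (242/154)·f/(1−f) ≈ 0.211 μg/mL.
Regimen B: f = (1/2)^(14/13) ≈ 0.4740; Cmin,ss = (972/154)·f/(1−f) ≈ 5.688 μg/mL.
Difference ≈ 0.211 − 5.688 ≈ -5.477 μg/mL.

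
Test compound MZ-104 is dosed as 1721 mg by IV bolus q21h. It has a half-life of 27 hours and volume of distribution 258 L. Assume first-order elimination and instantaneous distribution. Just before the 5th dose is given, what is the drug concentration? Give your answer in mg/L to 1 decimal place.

8.3 mg/L

f = (1/2)^(τ/t½) = (1/2)^(21/27) ≈ 0.5833.
C₀ = D/Vd = 1721/258 ≈ 6.671 mg/L.
Before the 5th dose, 4 doses have been given. Superposition: Cmin = C₀·(f + f² + … + f^4).
≈ 6.671 × (0.5833 + 0.3402 + 0.1985 + 0.1158) ≈ 6.671 × 1.2378 ≈ 8.257 mg/L.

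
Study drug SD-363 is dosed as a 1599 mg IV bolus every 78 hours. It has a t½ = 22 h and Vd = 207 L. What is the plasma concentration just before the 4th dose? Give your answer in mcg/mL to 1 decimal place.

f = (1/2)^(τ/t½) = (1/2)^(78/22) ≈ 0.0856.
C₀ = D/Vd = 1599/207 ≈ 7.725 mcg/mL.
Before the 4th dose, 3 doses have been given. Superposition: Cmin = C₀·(f + f² + … + f^3).
≈ 7.725 × (0.0856 + 0.0073 + 0.0006) ≈ 7.725 × 0.0935 ≈ 0.722 mcg/mL.

0.7 mcg/mL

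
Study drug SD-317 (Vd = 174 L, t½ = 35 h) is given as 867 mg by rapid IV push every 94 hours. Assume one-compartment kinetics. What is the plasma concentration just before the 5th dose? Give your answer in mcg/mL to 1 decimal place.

0.9 mcg/mL

f = (1/2)^(τ/t½) = (1/2)^(94/35) ≈ 0.1554.
C₀ = D/Vd = 867/174 ≈ 4.983 mcg/mL.
Before the 5th dose, 4 doses have been given. Superposition: Cmin = C₀·(f + f² + … + f^4).
≈ 4.983 × (0.1554 + 0.0241 + 0.0038 + 0.0006) ≈ 4.983 × 0.1839 ≈ 0.916 mcg/mL.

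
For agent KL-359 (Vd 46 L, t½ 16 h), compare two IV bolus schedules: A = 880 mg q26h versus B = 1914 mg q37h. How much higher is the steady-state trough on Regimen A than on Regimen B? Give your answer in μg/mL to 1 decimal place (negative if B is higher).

Regimen A: f = (1/2)^(26/16) ≈ 0.3242; Cmin,ss = (880/46)·f/(1−f) ≈ 9.177 μg/mL.
Regimen B: f = (1/2)^(37/16) ≈ 0.2013; Cmin,ss = (1914/46)·f/(1−f) ≈ 10.487 μg/mL.
Difference ≈ 9.177 − 10.487 ≈ -1.310 μg/mL.

-1.3 μg/mL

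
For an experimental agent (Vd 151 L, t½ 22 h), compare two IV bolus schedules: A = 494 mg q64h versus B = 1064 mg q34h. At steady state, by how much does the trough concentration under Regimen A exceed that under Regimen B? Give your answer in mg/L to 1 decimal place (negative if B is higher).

Regimen A: f = (1/2)^(64/22) ≈ 0.1331; Cmin,ss = (494/151)·f/(1−f) ≈ 0.502 mg/L.
Regimen B: f = (1/2)^(34/22) ≈ 0.3426; Cmin,ss = (1064/151)·f/(1−f) ≈ 3.672 mg/L.
Difference ≈ 0.502 − 3.672 ≈ -3.170 mg/L.

-3.2 mg/L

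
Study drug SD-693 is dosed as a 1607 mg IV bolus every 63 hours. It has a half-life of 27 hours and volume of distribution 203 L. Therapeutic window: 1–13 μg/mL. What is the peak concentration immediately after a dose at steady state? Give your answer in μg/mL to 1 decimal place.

9.9 μg/mL

k = ln2/t½ = ln2/27 ≈ 0.025672 h⁻¹; fraction remaining f = e^(−kτ) = e^(−0.025672×63) ≈ 0.1984.
Accumulation ratio R = 1/(1 − f) ≈ 1/0.8016 ≈ 1.2475.
Each bolus raises the concentration by D/Vd = 1607/203 ≈ 7.916 μg/mL.
Steady-state peak Cmax,ss = C₀·R ≈ 7.916 × 1.2475 ≈ 9.875 μg/mL.
Peak 9.9 μg/mL vs MTC 13 μg/mL: below toxic threshold.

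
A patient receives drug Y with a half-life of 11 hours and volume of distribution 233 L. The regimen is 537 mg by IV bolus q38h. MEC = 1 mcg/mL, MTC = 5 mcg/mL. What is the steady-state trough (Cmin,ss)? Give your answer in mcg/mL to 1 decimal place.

0.2 mcg/mL

Over one 38-h interval, 38/11 ≈ 3.4545 half-lives elapse, leaving f ≈ 0.0912 of each dose.
Single-dose peak C₀ = D/Vd = 537/233 ≈ 2.305 mcg/mL.
Steady-state trough Cmin,ss = C₀·f/(1−f) ≈ 2.305 × 0.0912/0.9088 ≈ 0.231 mcg/mL.
Trough 0.2 mcg/mL vs MEC 1 mcg/mL: subtherapeutic.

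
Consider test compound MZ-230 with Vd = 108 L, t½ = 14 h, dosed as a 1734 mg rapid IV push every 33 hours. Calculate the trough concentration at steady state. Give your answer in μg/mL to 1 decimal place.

3.9 μg/mL

τ/t½ = 33/14 ≈ 2.3571, so fraction remaining f = (1/2)^(33/14) ≈ 0.1952.
Each bolus raises the concentration by D/Vd = 1734/108 ≈ 16.056 μg/mL.
Steady-state trough Cmin,ss = C₀·f/(1−f) ≈ 16.056 × 0.1952/0.8048 ≈ 3.894 μg/mL.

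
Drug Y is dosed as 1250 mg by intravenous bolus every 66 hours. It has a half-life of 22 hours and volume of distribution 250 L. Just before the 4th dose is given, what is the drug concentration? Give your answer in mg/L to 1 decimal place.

f = (1/2)^(τ/t½) = (1/2)^(66/22) ≈ 0.1250.
C₀ = D/Vd = 1250/250 ≈ 5.000 mg/L.
Before the 4th dose, 3 doses have been given. Superposition: Cmin = C₀·(f + f² + … + f^3).
≈ 5.000 × (0.1250 + 0.0156 + 0.0020) ≈ 5.000 × 0.1426 ≈ 0.713 mg/L.

0.7 mg/L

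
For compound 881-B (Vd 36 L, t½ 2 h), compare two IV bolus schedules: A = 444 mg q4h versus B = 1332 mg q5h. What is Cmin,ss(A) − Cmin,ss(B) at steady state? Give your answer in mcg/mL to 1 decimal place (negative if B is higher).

-3.8 mcg/mL

Regimen A: f = (1/2)^(4/2) ≈ 0.2500; Cmin,ss = (444/36)·f/(1−f) ≈ 4.111 mcg/mL.
Regimen B: f = (1/2)^(5/2) ≈ 0.1768; Cmin,ss = (1332/36)·f/(1−f) ≈ 7.947 mcg/mL.
Difference ≈ 4.111 − 7.947 ≈ -3.836 mcg/mL.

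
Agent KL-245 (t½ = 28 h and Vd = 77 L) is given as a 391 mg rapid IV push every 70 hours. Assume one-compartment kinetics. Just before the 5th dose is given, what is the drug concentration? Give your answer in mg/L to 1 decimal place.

f = (1/2)^(τ/t½) = (1/2)^(70/28) ≈ 0.1768.
C₀ = D/Vd = 391/77 ≈ 5.078 mg/L.
Before the 5th dose, 4 doses have been given. Superposition: Cmin = C₀·(f + f² + … + f^4).
≈ 5.078 × (0.1768 + 0.0313 + 0.0055 + 0.0010) ≈ 5.078 × 0.2146 ≈ 1.090 mg/L.

1.1 mg/L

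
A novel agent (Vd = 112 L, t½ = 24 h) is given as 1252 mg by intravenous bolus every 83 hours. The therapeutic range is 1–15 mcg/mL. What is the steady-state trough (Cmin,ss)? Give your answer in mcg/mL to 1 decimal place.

1.1 mcg/mL

k = ln2/t½ = ln2/24 ≈ 0.028881 h⁻¹; fraction remaining f = e^(−kτ) = e^(−0.028881×83) ≈ 0.0910.
Single-dose peak C₀ = D/Vd = 1252/112 ≈ 11.179 mcg/mL.
Steady-state trough Cmin,ss = C₀·f/(1−f) ≈ 11.179 × 0.0910/0.9090 ≈ 1.119 mcg/mL.
Trough 1.1 mcg/mL vs MEC 1 mcg/mL: adequate.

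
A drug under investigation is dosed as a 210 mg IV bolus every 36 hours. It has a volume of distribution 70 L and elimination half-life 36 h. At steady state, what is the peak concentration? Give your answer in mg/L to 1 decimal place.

τ = 36 h = 1 half-life, so f = (1/2)^1 = 0.5.
Accumulation ratio R = 1/(1 − f) = 1/0.5 = 2/1.
Single-dose peak C₀ = D/Vd = 210/70 = 3 mg/L.
Steady-state peak Cmax,ss = C₀·R = 3 × 2/1 ≈ 6.000 mg/L.

6.0 mg/L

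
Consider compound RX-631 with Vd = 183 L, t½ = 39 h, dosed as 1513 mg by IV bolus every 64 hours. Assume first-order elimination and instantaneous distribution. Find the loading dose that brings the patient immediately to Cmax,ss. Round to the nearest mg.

f = (1/2)^(64/39) ≈ 0.320628; accumulation ratio R = 1/(1−f) ≈ 1.47195.
Loading dose to hit Cmax,ss on first dose: D_load = D_maint·R ≈ 1513 × 1.47195 ≈ 2227.06 mg.

2227 mg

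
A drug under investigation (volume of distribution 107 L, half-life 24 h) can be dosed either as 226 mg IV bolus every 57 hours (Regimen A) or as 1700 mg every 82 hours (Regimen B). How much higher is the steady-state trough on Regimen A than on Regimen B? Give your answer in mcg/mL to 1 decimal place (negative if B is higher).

-1.1 mcg/mL

Regimen A: f = (1/2)^(57/24) ≈ 0.1928; Cmin,ss = (226/107)·f/(1−f) ≈ 0.504 mcg/mL.
Regimen B: f = (1/2)^(82/24) ≈ 0.0936; Cmin,ss = (1700/107)·f/(1−f) ≈ 1.641 mcg/mL.
Difference ≈ 0.504 − 1.641 ≈ -1.137 mcg/mL.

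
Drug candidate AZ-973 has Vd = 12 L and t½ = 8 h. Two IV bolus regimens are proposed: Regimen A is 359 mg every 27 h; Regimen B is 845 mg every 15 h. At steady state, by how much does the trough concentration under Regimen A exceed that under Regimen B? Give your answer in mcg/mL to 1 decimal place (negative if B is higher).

Regimen A: f = (1/2)^(27/8) ≈ 0.0964; Cmin,ss = (359/12)·f/(1−f) ≈ 3.192 mcg/mL.
Regimen B: f = (1/2)^(15/8) ≈ 0.2726; Cmin,ss = (845/12)·f/(1−f) ≈ 26.389 mcg/mL.
Difference ≈ 3.192 − 26.389 ≈ -23.197 mcg/mL.

-23.2 mcg/mL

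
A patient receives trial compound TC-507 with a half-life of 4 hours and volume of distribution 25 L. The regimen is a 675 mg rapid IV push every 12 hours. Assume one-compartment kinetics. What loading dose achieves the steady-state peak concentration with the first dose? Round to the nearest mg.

f = (1/2)^(12/4) ≈ 0.125000; accumulation ratio R = 1/(1−f) ≈ 1.14286.
Loading dose to hit Cmax,ss on first dose: D_load = D_maint·R ≈ 675 × 1.14286 ≈ 771.43 mg.

771 mg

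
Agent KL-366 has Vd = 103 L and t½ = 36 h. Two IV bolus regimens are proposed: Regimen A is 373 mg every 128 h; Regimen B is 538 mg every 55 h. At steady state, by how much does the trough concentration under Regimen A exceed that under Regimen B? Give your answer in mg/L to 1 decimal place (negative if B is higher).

-2.4 mg/L

Regimen A: f = (1/2)^(128/36) ≈ 0.0850; Cmin,ss = (373/103)·f/(1−f) ≈ 0.336 mg/L.
Regimen B: f = (1/2)^(55/36) ≈ 0.3468; Cmin,ss = (538/103)·f/(1−f) ≈ 2.773 mg/L.
Difference ≈ 0.336 − 2.773 ≈ -2.437 mg/L.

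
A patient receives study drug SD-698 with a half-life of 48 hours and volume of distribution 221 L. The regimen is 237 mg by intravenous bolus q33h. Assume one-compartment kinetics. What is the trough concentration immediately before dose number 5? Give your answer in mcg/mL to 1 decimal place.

f = (1/2)^(τ/t½) = (1/2)^(33/48) ≈ 0.6209.
C₀ = D/Vd = 237/221 ≈ 1.072 mcg/mL.
Before the 5th dose, 4 doses have been given. Superposition: Cmin = C₀·(f + f² + … + f^4).
≈ 1.072 × (0.6209 + 0.3855 + 0.2394 + 0.1486) ≈ 1.072 × 1.3944 ≈ 1.495 mcg/mL.

1.5 mcg/mL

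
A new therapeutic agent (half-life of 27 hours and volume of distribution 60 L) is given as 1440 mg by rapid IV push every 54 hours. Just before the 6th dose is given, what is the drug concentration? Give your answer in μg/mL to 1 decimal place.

f = (1/2)^(τ/t½) = (1/2)^(54/27) ≈ 0.2500.
C₀ = D/Vd = 1440/60 ≈ 24.000 μg/mL.
Before the 6th dose, 5 doses have been given. Superposition: Cmin = C₀·(f + f² + … + f^5).
≈ 24.000 × (0.2500 + 0.0625 + 0.0156 + 0.0039 + 0.0010) ≈ 24.000 × 0.3330 ≈ 7.992 μg/mL.

8.0 μg/mL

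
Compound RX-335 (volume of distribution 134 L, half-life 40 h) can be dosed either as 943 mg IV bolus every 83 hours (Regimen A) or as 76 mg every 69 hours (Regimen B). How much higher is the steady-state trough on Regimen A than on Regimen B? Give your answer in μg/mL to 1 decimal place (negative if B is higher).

1.9 μg/mL

Regimen A: f = (1/2)^(83/40) ≈ 0.2373; Cmin,ss = (943/134)·f/(1−f) ≈ 2.190 μg/mL.
Regimen B: f = (1/2)^(69/40) ≈ 0.3025; Cmin,ss = (76/134)·f/(1−f) ≈ 0.246 μg/mL.
Difference ≈ 2.190 − 0.246 ≈ 1.944 μg/mL.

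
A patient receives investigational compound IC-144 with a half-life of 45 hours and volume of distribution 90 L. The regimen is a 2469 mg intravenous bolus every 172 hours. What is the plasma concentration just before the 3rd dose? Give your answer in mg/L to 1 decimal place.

f = (1/2)^(τ/t½) = (1/2)^(172/45) ≈ 0.0707.
C₀ = D/Vd = 2469/90 ≈ 27.433 mg/L.
Before the 3rd dose, 2 doses have been given. Superposition: Cmin = C₀·(f + f²).
≈ 27.433 × (0.0707 + 0.0050) ≈ 27.433 × 0.0757 ≈ 2.077 mg/L.

2.1 mg/L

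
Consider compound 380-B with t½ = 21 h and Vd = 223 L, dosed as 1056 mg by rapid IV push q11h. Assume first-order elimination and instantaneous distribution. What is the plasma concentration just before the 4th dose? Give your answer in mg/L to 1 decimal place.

f = (1/2)^(τ/t½) = (1/2)^(11/21) ≈ 0.6955.
C₀ = D/Vd = 1056/223 ≈ 4.735 mg/L.
Before the 4th dose, 3 doses have been given. Superposition: Cmin = C₀·(f + f² + … + f^3).
≈ 4.735 × (0.6955 + 0.4837 + 0.3364) ≈ 4.735 × 1.5156 ≈ 7.176 mg/L.

7.2 mg/L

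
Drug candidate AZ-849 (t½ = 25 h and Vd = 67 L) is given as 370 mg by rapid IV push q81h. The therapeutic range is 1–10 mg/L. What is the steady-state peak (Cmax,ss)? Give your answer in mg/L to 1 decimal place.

k = ln2/t½ = ln2/25 ≈ 0.027726 h⁻¹; fraction remaining f = e^(−kτ) = e^(−0.027726×81) ≈ 0.1058.
Accumulation ratio R = 1/(1 − f) ≈ 1/0.8942 ≈ 1.1183.
Single-dose peak C₀ = D/Vd = 370/67 ≈ 5.522 mg/L.
Cmax,ss = C₀/(1 − f) ≈ 5.522/0.8942 ≈ 6.175 mg/L.
Peak 6.2 mg/L vs MTC 10 mg/L: below toxic threshold.

6.2 mg/L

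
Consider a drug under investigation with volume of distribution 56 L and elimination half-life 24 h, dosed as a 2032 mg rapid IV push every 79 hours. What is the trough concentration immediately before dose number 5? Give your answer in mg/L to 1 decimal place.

4.1 mg/L

f = (1/2)^(τ/t½) = (1/2)^(79/24) ≈ 0.1021.
C₀ = D/Vd = 2032/56 ≈ 36.286 mg/L.
Before the 5th dose, 4 doses have been given. Superposition: Cmin = C₀·(f + f² + … + f^4).
≈ 36.286 × (0.1021 + 0.0104 + 0.0011 + 0.0001) ≈ 36.286 × 0.1137 ≈ 4.126 mg/L.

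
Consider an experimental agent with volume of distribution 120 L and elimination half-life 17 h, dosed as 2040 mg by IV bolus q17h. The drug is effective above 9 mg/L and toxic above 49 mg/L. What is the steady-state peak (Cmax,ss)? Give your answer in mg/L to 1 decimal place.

34.0 mg/L

τ = 17 h = 1 half-life, so f = (1/2)^1 = 0.5.
Accumulation ratio R = 1/(1 − f) = 1/0.5 = 2/1.
Single-dose peak C₀ = D/Vd = 2040/120 = 17 mg/L.
Steady-state peak Cmax,ss = C₀·R = 17 × 2/1 ≈ 34.000 mg/L.
Peak 34.0 mg/L vs MTC 49 mg/L: below toxic threshold.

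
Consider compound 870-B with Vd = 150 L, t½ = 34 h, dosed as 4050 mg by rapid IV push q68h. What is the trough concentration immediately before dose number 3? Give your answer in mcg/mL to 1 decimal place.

8.4 mcg/mL

f = (1/2)^(τ/t½) = (1/2)^(68/34) ≈ 0.2500.
C₀ = D/Vd = 4050/150 ≈ 27.000 mcg/mL.
Before the 3rd dose, 2 doses have been given. Superposition: Cmin = C₀·(f + f²).
≈ 27.000 × (0.2500 + 0.0625) ≈ 27.000 × 0.3125 ≈ 8.438 mcg/mL.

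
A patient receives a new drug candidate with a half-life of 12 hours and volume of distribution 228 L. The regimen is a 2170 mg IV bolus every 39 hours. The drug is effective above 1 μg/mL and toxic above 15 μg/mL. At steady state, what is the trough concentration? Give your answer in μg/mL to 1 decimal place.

1.1 μg/mL

k = ln2/t½ = ln2/12 ≈ 0.057762 h⁻¹; fraction remaining f = e^(−kτ) = e^(−0.057762×39) ≈ 0.1051.
At steady state, accumulation factor R = 1/(1 − e^(−kτ)) ≈ 1.1174.
Each bolus raises the concentration by D/Vd = 2170/228 ≈ 9.518 μg/mL.
Steady-state peak Cmax,ss = C₀·R ≈ 9.518 × 1.1174 ≈ 10.635 μg/mL.
Steady-state trough Cmin,ss = Cmax,ss·f ≈ 10.635 × 0.1051 ≈ 1.118 μg/mL.
Trough 1.1 μg/mL vs MEC 1 μg/mL: adequate.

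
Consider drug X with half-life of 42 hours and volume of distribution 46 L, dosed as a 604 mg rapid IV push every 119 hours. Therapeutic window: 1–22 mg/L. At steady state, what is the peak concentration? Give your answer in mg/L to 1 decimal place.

τ/t½ = 119/42 ≈ 2.8333, so fraction remaining f = (1/2)^(119/42) ≈ 0.1403.
At steady state, accumulation factor R = 1/(1 − e^(−kτ)) ≈ 1.1632.
Single-dose peak C₀ = D/Vd = 604/46 ≈ 13.130 mg/L.
Steady-state peak Cmax,ss = C₀·R ≈ 13.130 × 1.1632 ≈ 15.273 mg/L.
Peak 15.3 mg/L vs MTC 22 mg/L: below toxic threshold.

15.3 mg/L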